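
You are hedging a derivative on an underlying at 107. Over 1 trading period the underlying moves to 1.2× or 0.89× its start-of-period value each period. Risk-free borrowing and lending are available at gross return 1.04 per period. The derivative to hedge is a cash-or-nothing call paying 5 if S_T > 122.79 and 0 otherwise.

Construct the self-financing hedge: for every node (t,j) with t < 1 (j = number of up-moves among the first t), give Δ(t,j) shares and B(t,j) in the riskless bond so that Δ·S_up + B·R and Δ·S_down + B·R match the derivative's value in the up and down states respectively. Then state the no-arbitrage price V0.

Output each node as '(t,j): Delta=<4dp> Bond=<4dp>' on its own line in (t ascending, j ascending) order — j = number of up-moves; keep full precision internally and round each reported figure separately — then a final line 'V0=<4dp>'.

(0,0): Delta=0.1507 Bond=-13.8027
V0=2.3263

Under the risk-neutral measure, an up-move has probability p* = (R−d)/(u−d) = 0.4839 and values discount at R = 1.04.
Terminal values V(1,·): V(1,0)=0.0000, V(1,1)=5.0000
Node (0,0) S=107.0000: V=(p*·5.0000+(1−p*)·0.0000)/1.04=2.3263; Δ=(5.0000−0.0000)/(128.4000−95.2300)=0.1507; B=V−Δ·S=-13.8027
Self-financing check: at every node Δ·S+B equals the discounted successor values.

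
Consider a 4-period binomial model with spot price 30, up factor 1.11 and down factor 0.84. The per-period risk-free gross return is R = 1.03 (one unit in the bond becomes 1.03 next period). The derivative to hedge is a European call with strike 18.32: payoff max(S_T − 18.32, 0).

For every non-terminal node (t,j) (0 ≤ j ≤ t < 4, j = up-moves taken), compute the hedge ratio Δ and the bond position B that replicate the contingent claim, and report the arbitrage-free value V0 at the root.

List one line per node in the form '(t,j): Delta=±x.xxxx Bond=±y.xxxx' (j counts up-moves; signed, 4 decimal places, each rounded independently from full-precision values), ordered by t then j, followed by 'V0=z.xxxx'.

Since d<R<u, set p* = (R−d)/(u−d) = 0.7037; price each node as the discounted p*-expectation of its children.
Terminal payoffs: V(4,0)=0.0000, V(4,1)=1.4170, V(4,2)=7.7611, V(4,3)=16.1443, V(4,4)=27.2221
(3,0): S=17.7811. Δ = (V_up−V_dn)/(S_up−S_dn) = (1.4170−0.0000)/(19.7370−14.9361) = 0.2952. V = [p*·1.4170 + (1−p*)·0.0000]/1.03 = 0.9681. B = V − Δ·S = -4.2802.
(3,1): S=23.4965. Δ = (V_up−V_dn)/(S_up−S_dn) = (7.7611−1.4170)/(26.0811−19.7370) = 1.0000. V = [p*·7.7611 + (1−p*)·1.4170]/1.03 = 5.7101. B = V − Δ·S = -17.7864.
(3,2): S=31.0489. Δ = (V_up−V_dn)/(S_up−S_dn) = (16.1443−7.7611)/(34.4643−26.0811) = 1.0000. V = [p*·16.1443 + (1−p*)·7.7611]/1.03 = 13.2625. B = V − Δ·S = -17.7864.
(3,3): S=41.0289. Δ = (V_up−V_dn)/(S_up−S_dn) = (27.2221−16.1443)/(45.5421−34.4643) = 1.0000. V = [p*·27.2221 + (1−p*)·16.1443]/1.03 = 23.2425. B = V − Δ·S = -17.7864.
(2,0): S=21.1680. Δ = (V_up−V_dn)/(S_up−S_dn) = (5.7101−0.9681)/(23.4965−17.7811) = 0.8297. V = [p*·5.7101 + (1−p*)·0.9681]/1.03 = 4.1797. B = V − Δ·S = -13.3831.
(2,1): S=27.9720. Δ = (V_up−V_dn)/(S_up−S_dn) = (13.2625−5.7101)/(31.0489−23.4965) = 1.0000. V = [p*·13.2625 + (1−p*)·5.7101]/1.03 = 10.7036. B = V − Δ·S = -17.2684.
(2,2): S=36.9630. Δ = (V_up−V_dn)/(S_up−S_dn) = (23.2425−13.2625)/(41.0289−31.0489) = 1.0000. V = [p*·23.2425 + (1−p*)·13.2625]/1.03 = 19.6946. B = V − Δ·S = -17.2684.
(1,0): S=25.2000. Δ = (V_up−V_dn)/(S_up−S_dn) = (10.7036−4.1797)/(27.9720−21.1680) = 0.9588. V = [p*·10.7036 + (1−p*)·4.1797]/1.03 = 8.5152. B = V − Δ·S = -15.6477.
(1,1): S=33.3000. Δ = (V_up−V_dn)/(S_up−S_dn) = (19.6946−10.7036)/(36.9630−27.9720) = 1.0000. V = [p*·19.6946 + (1−p*)·10.7036]/1.03 = 16.5346. B = V − Δ·S = -16.7654.
(0,0): S=30.0000. Δ = (V_up−V_dn)/(S_up−S_dn) = (16.5346−8.5152)/(33.3000−25.2000) = 0.9901. V = [p*·16.5346 + (1−p*)·8.5152]/1.03 = 13.7461. B = V − Δ·S = -15.9556.
Self-financing check: at every node Δ·S+B equals the discounted successor values.

(0,0): Delta=0.9901 Bond=-15.9556
(1,0): Delta=0.9588 Bond=-15.6477
(1,1): Delta=1.0000 Bond=-16.7654
(2,0): Delta=0.8297 Bond=-13.3831
(2,1): Delta=1.0000 Bond=-17.2684
(2,2): Delta=1.0000 Bond=-17.2684
(3,0): Delta=0.2952 Bond=-4.2802
(3,1): Delta=1.0000 Bond=-17.7864
(3,2): Delta=1.0000 Bond=-17.7864
(3,3): Delta=1.0000 Bond=-17.7864
V0=13.7461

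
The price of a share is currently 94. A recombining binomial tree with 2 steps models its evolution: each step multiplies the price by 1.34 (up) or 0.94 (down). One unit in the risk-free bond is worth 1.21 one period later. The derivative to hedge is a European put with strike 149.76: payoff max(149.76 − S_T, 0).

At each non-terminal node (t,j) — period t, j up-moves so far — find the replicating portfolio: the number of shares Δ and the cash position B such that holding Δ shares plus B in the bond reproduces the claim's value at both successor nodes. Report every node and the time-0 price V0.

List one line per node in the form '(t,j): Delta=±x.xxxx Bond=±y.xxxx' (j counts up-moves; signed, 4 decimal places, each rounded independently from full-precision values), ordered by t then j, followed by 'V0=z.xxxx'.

(0,0): Delta=-0.7177 Bond=81.6743
(1,0): Delta=-1.0000 Bond=123.7686
(1,1): Delta=-0.6224 Bond=86.8165
V0=14.2091

Under the risk-neutral measure, an up-move has probability p* = (R−d)/(u−d) = 0.6750 and values discount at R = 1.21.
Terminal payoffs: V(2,0)=66.7016, V(2,1)=31.3576, V(2,2)=0.0000
  t=1,j=0: stock 88.3600 → up 118.4024 (V=31.3576), down 83.0584 (V=66.7016). Price 35.4086; hedge Δ=-1.0000, bond B=123.7686.
  t=1,j=1: stock 125.9600 → up 168.7864 (V=0.0000), down 118.4024 (V=31.3576). Price 8.4225; hedge Δ=-0.6224, bond B=86.8165.
  t=0,j=0: stock 94.0000 → up 125.9600 (V=8.4225), down 88.3600 (V=35.4086). Price 14.2091; hedge Δ=-0.7177, bond B=81.6743.
Self-financing check: at every node Δ·S+B equals the discounted successor values.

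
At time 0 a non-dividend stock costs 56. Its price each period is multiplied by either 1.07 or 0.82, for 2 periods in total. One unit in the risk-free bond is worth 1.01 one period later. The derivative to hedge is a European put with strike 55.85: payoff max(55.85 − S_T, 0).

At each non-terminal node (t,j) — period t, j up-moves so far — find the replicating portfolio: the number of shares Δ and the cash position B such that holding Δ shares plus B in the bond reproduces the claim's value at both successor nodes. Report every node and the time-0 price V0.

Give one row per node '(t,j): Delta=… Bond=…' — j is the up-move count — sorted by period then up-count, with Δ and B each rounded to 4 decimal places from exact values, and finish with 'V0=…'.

(0,0): Delta=-0.5558 Bond=34.5540
(1,0): Delta=-1.0000 Bond=55.2970
(1,1): Delta=-0.4483 Bond=28.4582
V0=3.4290

No-arbitrage ⇒ martingale measure with p* = (R−d)/(u−d) = 0.7600.
At expiry t=2: V(2,0)=18.1956, V(2,1)=6.7156, V(2,2)=0.0000
(1,0): S=45.9200. Δ = (V_up−V_dn)/(S_up−S_dn) = (6.7156−18.1956)/(49.1344−37.6544) = -1.0000. V = [p*·6.7156 + (1−p*)·18.1956]/1.01 = 9.3770. B = V − Δ·S = 55.2970.
(1,1): S=59.9200. Δ = (V_up−V_dn)/(S_up−S_dn) = (0.0000−6.7156)/(64.1144−49.1344) = -0.4483. V = [p*·0.0000 + (1−p*)·6.7156]/1.01 = 1.5958. B = V − Δ·S = 28.4582.
(0,0): S=56.0000. Δ = (V_up−V_dn)/(S_up−S_dn) = (1.5958−9.3770)/(59.9200−45.9200) = -0.5558. V = [p*·1.5958 + (1−p*)·9.3770]/1.01 = 3.4290. B = V − Δ·S = 34.5540.
Each (Δ,B) replicates both successor values, so the strategy is self-financing and V0 is arbitrage-free.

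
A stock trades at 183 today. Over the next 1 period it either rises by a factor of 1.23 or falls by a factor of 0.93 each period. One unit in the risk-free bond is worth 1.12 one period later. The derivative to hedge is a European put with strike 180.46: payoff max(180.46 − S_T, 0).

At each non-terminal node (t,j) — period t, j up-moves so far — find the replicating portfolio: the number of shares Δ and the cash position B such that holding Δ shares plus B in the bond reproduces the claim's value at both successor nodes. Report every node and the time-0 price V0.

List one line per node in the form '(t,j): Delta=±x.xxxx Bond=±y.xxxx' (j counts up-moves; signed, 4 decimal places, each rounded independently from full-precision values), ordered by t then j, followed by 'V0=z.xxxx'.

Under the risk-neutral measure, an up-move has probability p* = (R−d)/(u−d) = 0.6333 and values discount at R = 1.12.
Payoff layer (t=1): V(1,0)=10.2700, V(1,1)=0.0000
  t=0,j=0: stock 183.0000 → up 225.0900 (V=0.0000), down 170.1900 (V=10.2700). Price 3.3622; hedge Δ=-0.1871, bond B=37.5955.
Self-financing check: at every node Δ·S+B equals the discounted successor values.

(0,0): Delta=-0.1871 Bond=37.5955
V0=3.3622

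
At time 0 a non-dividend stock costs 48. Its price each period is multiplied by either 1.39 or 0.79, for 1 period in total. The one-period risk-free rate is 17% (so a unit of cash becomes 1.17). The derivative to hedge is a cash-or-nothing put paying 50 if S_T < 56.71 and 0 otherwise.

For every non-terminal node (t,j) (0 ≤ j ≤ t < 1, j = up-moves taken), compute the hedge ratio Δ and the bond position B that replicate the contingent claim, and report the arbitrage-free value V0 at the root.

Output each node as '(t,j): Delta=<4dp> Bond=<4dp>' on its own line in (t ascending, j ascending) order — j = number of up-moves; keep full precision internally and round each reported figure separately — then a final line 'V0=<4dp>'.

(0,0): Delta=-1.7361 Bond=99.0028
V0=15.6695

Risk-neutral probability p* = (R−d)/(u−d) = (1.17−0.79)/(1.39−0.79) = 0.6333.
Payoff layer (t=1): V(1,0)=50.0000, V(1,1)=0.0000
(0,0): S=48.0000. Δ = (V_up−V_dn)/(S_up−S_dn) = (0.0000−50.0000)/(66.7200−37.9200) = -1.7361. V = [p*·0.0000 + (1−p*)·50.0000]/1.17 = 15.6695. B = V − Δ·S = 99.0028.
Each (Δ,B) replicates both successor values, so the strategy is self-financing and V0 is arbitrage-free.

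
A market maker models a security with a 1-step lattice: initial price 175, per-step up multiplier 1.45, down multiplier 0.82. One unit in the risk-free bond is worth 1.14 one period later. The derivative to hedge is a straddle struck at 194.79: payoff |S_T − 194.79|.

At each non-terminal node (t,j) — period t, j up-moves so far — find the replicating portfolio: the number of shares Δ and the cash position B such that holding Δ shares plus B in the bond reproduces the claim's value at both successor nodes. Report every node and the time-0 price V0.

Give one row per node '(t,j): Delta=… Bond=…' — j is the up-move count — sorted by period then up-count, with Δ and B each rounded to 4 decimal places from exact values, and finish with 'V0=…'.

The replicating-portfolio and risk-neutral prices coincide; use p* = (1.14−0.82)/(1.45−0.82) = 0.5079 for the latter.
Terminal payoffs: V(1,0)=51.2900, V(1,1)=58.9600
(0,0): S=175.0000. Δ = (V_up−V_dn)/(S_up−S_dn) = (58.9600−51.2900)/(253.7500−143.5000) = 0.0696. V = [p*·58.9600 + (1−p*)·51.2900]/1.14 = 48.4087. B = V − Δ·S = 36.2341.
Each (Δ,B) replicates both successor values, so the strategy is self-financing and V0 is arbitrage-free.

(0,0): Delta=0.0696 Bond=36.2341
V0=48.4087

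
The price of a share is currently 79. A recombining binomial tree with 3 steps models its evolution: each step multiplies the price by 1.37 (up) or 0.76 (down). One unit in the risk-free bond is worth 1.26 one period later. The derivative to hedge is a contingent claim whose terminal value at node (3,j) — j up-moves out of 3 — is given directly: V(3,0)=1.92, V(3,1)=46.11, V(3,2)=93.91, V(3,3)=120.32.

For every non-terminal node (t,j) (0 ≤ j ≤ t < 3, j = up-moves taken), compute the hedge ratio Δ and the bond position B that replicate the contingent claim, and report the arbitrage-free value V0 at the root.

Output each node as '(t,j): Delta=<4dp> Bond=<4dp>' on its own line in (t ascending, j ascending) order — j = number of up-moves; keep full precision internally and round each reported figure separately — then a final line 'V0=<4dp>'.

Since d<R<u, set p* = (R−d)/(u−d) = 0.8197; price each node as the discounted p*-expectation of its children.
At expiry t=3: V(3,0)=1.9200, V(3,1)=46.1100, V(3,2)=93.9100, V(3,3)=120.3200
  t=2,j=0: stock 45.6304 → up 62.5136 (V=46.1100), down 34.6791 (V=1.9200). Price 30.2709; hedge Δ=1.5876, bond B=-42.1717.
  t=2,j=1: stock 82.2548 → up 112.6891 (V=93.9100), down 62.5136 (V=46.1100). Price 67.6907; hedge Δ=0.9527, bond B=-10.6699.
  t=2,j=2: stock 148.2751 → up 203.1369 (V=120.3200), down 112.6891 (V=93.9100). Price 91.7123; hedge Δ=0.2920, bond B=48.4173.
  t=1,j=0: stock 60.0400 → up 82.2548 (V=67.6907), down 45.6304 (V=30.2709). Price 48.3674; hedge Δ=1.0217, bond B=-12.9766.
  t=1,j=1: stock 108.2300 → up 148.2751 (V=91.7123), down 82.2548 (V=67.6907). Price 69.3497; hedge Δ=0.3639, bond B=29.9700.
  t=0,j=0: stock 79.0000 → up 108.2300 (V=69.3497), down 60.0400 (V=48.3674). Price 52.0365; hedge Δ=0.4354, bond B=17.6393.
Check: Δ(0,0)·S0 + B(0,0) = 52.0365 = V0.

(0,0): Delta=0.4354 Bond=17.6393
(1,0): Delta=1.0217 Bond=-12.9766
(1,1): Delta=0.3639 Bond=29.9700
(2,0): Delta=1.5876 Bond=-42.1717
(2,1): Delta=0.9527 Bond=-10.6699
(2,2): Delta=0.2920 Bond=48.4173
V0=52.0365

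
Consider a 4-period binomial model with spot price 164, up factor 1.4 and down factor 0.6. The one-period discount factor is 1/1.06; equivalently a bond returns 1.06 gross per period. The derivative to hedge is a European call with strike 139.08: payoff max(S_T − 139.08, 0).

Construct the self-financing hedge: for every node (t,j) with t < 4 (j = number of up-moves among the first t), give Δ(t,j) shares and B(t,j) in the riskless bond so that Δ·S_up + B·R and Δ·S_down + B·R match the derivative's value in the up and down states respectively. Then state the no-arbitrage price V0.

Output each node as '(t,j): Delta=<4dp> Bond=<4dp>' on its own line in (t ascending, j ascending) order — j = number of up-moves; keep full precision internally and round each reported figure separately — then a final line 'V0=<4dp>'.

The replicating-portfolio and risk-neutral prices coincide; use p* = (1.06−0.6)/(1.4−0.6) = 0.5750 for the latter.
At expiry t=4: V(4,0)=0.0000, V(4,1)=0.0000, V(4,2)=0.0000, V(4,3)=130.9296, V(4,4)=490.9424
  t=3,j=0: stock 35.4240 → up 49.5936 (V=0.0000), down 21.2544 (V=0.0000). Price 0.0000; hedge Δ=0.0000, bond B=0.0000.
  t=3,j=1: stock 82.6560 → up 115.7184 (V=0.0000), down 49.5936 (V=0.0000). Price 0.0000; hedge Δ=0.0000, bond B=0.0000.
  t=3,j=2: stock 192.8640 → up 270.0096 (V=130.9296), down 115.7184 (V=0.0000). Price 71.0231; hedge Δ=0.8486, bond B=-92.6389.
  t=3,j=3: stock 450.0160 → up 630.0224 (V=490.9424), down 270.0096 (V=130.9296). Price 318.8085; hedge Δ=1.0000, bond B=-131.2075.
  t=2,j=0: stock 59.0400 → up 82.6560 (V=0.0000), down 35.4240 (V=0.0000). Price 0.0000; hedge Δ=0.0000, bond B=0.0000.
  t=2,j=1: stock 137.7600 → up 192.8640 (V=71.0231), down 82.6560 (V=0.0000). Price 38.5267; hedge Δ=0.6444, bond B=-50.2522.
  t=2,j=2: stock 321.4400 → up 450.0160 (V=318.8085), down 192.8640 (V=71.0231). Price 201.4148; hedge Δ=0.9636, bond B=-108.3168.
  t=1,j=0: stock 98.4000 → up 137.7600 (V=38.5267), down 59.0400 (V=0.0000). Price 20.8989; hedge Δ=0.4894, bond B=-27.2595.
  t=1,j=1: stock 229.6000 → up 321.4400 (V=201.4148), down 137.7600 (V=38.5267). Price 124.7051; hedge Δ=0.8868, bond B=-78.9051.
  t=0,j=0: stock 164.0000 → up 229.6000 (V=124.7051), down 98.4000 (V=20.8989). Price 76.0259; hedge Δ=0.7912, bond B=-53.7318.
Self-financing check: at every node Δ·S+B equals the discounted successor values.

(0,0): Delta=0.7912 Bond=-53.7318
(1,0): Delta=0.4894 Bond=-27.2595
(1,1): Delta=0.8868 Bond=-78.9051
(2,0): Delta=0.0000 Bond=0.0000
(2,1): Delta=0.6444 Bond=-50.2522
(2,2): Delta=0.9636 Bond=-108.3168
(3,0): Delta=0.0000 Bond=0.0000
(3,1): Delta=0.0000 Bond=0.0000
(3,2): Delta=0.8486 Bond=-92.6389
(3,3): Delta=1.0000 Bond=-131.2075
V0=76.0259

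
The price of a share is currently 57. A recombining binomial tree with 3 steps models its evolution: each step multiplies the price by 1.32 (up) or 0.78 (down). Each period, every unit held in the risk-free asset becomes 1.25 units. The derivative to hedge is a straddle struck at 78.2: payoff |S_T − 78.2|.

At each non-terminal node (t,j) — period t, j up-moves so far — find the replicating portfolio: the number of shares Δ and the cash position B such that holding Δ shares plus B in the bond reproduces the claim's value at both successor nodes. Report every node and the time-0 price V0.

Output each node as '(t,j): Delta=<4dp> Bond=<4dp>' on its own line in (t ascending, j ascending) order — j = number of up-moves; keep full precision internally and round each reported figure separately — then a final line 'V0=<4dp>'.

No-arbitrage ⇒ martingale measure with p* = (R−d)/(u−d) = 0.8704.
Payoff layer (t=3): V(3,0)=51.1505, V(3,1)=32.4240, V(3,2)=0.7329, V(3,3)=52.8982
Node (2,0) S=34.6788: V=(p*·32.4240+(1−p*)·51.1505)/1.25=27.8812; Δ=(32.4240−51.1505)/(45.7760−27.0495)=-1.0000; B=V−Δ·S=62.5600
Node (2,1) S=58.6872: V=(p*·0.7329+(1−p*)·32.4240)/1.25=3.8728; Δ=(0.7329−32.4240)/(77.4671−45.7760)=-1.0000; B=V−Δ·S=62.5600
Node (2,2) S=99.3168: V=(p*·52.8982+(1−p*)·0.7329)/1.25=36.9088; Δ=(52.8982−0.7329)/(131.0982−77.4671)=0.9727; B=V−Δ·S=-59.6936
Node (1,0) S=44.4600: V=(p*·3.8728+(1−p*)·27.8812)/1.25=5.5880; Δ=(3.8728−27.8812)/(58.6872−34.6788)=-1.0000; B=V−Δ·S=50.0480
Node (1,1) S=75.2400: V=(p*·36.9088+(1−p*)·3.8728)/1.25=26.1011; Δ=(36.9088−3.8728)/(99.3168−58.6872)=0.8131; B=V−Δ·S=-35.0767
Node (0,0) S=57.0000: V=(p*·26.1011+(1−p*)·5.5880)/1.25=18.7536; Δ=(26.1011−5.5880)/(75.2400−44.4600)=0.6664; B=V−Δ·S=-19.2336
Root portfolio cost Δ·57+B reproduces V0=18.7536.

(0,0): Delta=0.6664 Bond=-19.2336
(1,0): Delta=-1.0000 Bond=50.0480
(1,1): Delta=0.8131 Bond=-35.0767
(2,0): Delta=-1.0000 Bond=62.5600
(2,1): Delta=-1.0000 Bond=62.5600
(2,2): Delta=0.9727 Bond=-59.6936
V0=18.7536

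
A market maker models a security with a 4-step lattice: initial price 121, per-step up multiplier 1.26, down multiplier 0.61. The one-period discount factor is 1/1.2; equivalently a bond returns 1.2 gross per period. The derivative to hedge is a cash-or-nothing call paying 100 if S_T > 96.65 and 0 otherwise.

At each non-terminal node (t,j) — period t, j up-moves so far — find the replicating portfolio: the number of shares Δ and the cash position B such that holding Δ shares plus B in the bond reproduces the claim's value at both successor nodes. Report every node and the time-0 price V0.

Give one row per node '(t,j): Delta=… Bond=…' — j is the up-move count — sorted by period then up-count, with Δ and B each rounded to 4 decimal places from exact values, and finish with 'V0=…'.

Since d<R<u, set p* = (R−d)/(u−d) = 0.9077; price each node as the discounted p*-expectation of its children.
Terminal payoffs: V(4,0)=0.0000, V(4,1)=0.0000, V(4,2)=0.0000, V(4,3)=100.0000, V(4,4)=100.0000
Node (3,0) S=27.4647: V=(p*·0.0000+(1−p*)·0.0000)/1.2=0.0000; Δ=(0.0000−0.0000)/(34.6055−16.7535)=0.0000; B=V−Δ·S=0.0000
Node (3,1) S=56.7304: V=(p*·0.0000+(1−p*)·0.0000)/1.2=0.0000; Δ=(0.0000−0.0000)/(71.4803−34.6055)=0.0000; B=V−Δ·S=0.0000
Node (3,2) S=117.1808: V=(p*·100.0000+(1−p*)·0.0000)/1.2=75.6410; Δ=(100.0000−0.0000)/(147.6478−71.4803)=1.3129; B=V−Δ·S=-78.2051
Node (3,3) S=242.0455: V=(p*·100.0000+(1−p*)·100.0000)/1.2=83.3333; Δ=(100.0000−100.0000)/(304.9773−147.6478)=0.0000; B=V−Δ·S=83.3333
Node (2,0) S=45.0241: V=(p*·0.0000+(1−p*)·0.0000)/1.2=0.0000; Δ=(0.0000−0.0000)/(56.7304−27.4647)=0.0000; B=V−Δ·S=0.0000
Node (2,1) S=93.0006: V=(p*·75.6410+(1−p*)·0.0000)/1.2=57.2156; Δ=(75.6410−0.0000)/(117.1808−56.7304)=1.2513; B=V−Δ·S=-59.1552
Node (2,2) S=192.0996: V=(p*·83.3333+(1−p*)·75.6410)/1.2=68.8527; Δ=(83.3333−75.6410)/(242.0455−117.1808)=0.0616; B=V−Δ·S=57.0184
Node (1,0) S=73.8100: V=(p*·57.2156+(1−p*)·0.0000)/1.2=43.2785; Δ=(57.2156−0.0000)/(93.0006−45.0241)=1.1926; B=V−Δ·S=-44.7456
Node (1,1) S=152.4600: V=(p*·68.8527+(1−p*)·57.2156)/1.2=56.4821; Δ=(68.8527−57.2156)/(192.0996−93.0006)=0.1174; B=V−Δ·S=38.5789
Node (0,0) S=121.0000: V=(p*·56.4821+(1−p*)·43.2785)/1.2=46.0528; Δ=(56.4821−43.2785)/(152.4600−73.8100)=0.1679; B=V−Δ·S=25.7395
Root portfolio cost Δ·121+B reproduces V0=46.0528.

(0,0): Delta=0.1679 Bond=25.7395
(1,0): Delta=1.1926 Bond=-44.7456
(1,1): Delta=0.1174 Bond=38.5789
(2,0): Delta=0.0000 Bond=0.0000
(2,1): Delta=1.2513 Bond=-59.1552
(2,2): Delta=0.0616 Bond=57.0184
(3,0): Delta=0.0000 Bond=0.0000
(3,1): Delta=0.0000 Bond=0.0000
(3,2): Delta=1.3129 Bond=-78.2051
(3,3): Delta=0.0000 Bond=83.3333
V0=46.0528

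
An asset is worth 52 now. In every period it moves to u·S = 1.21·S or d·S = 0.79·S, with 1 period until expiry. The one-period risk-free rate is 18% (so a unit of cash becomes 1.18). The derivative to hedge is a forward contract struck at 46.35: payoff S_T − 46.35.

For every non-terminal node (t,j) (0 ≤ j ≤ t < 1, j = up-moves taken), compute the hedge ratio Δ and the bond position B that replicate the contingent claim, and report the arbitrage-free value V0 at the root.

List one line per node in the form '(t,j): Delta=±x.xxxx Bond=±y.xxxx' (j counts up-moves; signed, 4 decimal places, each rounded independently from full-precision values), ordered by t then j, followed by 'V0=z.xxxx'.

(0,0): Delta=1.0000 Bond=-39.2797
V0=12.7203

No-arbitrage ⇒ martingale measure with p* = (R−d)/(u−d) = 0.9286.
Payoff layer (t=1): V(1,0)=-5.2700, V(1,1)=16.5700
  t=0,j=0: stock 52.0000 → up 62.9200 (V=16.5700), down 41.0800 (V=-5.2700). Price 12.7203; hedge Δ=1.0000, bond B=-39.2797.
Root portfolio cost Δ·52+B reproduces V0=12.7203.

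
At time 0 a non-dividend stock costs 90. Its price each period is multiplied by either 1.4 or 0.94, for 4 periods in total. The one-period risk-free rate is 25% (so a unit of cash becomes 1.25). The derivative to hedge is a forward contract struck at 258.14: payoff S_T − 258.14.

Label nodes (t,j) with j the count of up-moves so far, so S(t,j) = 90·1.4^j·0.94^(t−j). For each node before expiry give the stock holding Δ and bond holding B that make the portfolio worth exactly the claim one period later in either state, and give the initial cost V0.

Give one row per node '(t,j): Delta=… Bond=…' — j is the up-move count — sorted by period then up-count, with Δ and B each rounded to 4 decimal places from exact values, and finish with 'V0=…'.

Risk-neutral probability p* = (R−d)/(u−d) = (1.25−0.94)/(1.4−0.94) = 0.6739.
At expiry t=4: V(4,0)=-187.8726, V(4,1)=-153.4864, V(4,2)=-102.2730, V(4,3)=-25.9976, V(4,4)=87.6040
Node (3,0) S=74.7526: V=(p*·-153.4864+(1−p*)·-187.8726)/1.25=-131.7594; Δ=(-153.4864−-187.8726)/(104.6536−70.2674)=1.0000; B=V−Δ·S=-206.5120
Node (3,1) S=111.3336: V=(p*·-102.2730+(1−p*)·-153.4864)/1.25=-95.1784; Δ=(-102.2730−-153.4864)/(155.8670−104.6536)=1.0000; B=V−Δ·S=-206.5120
Node (3,2) S=165.8160: V=(p*·-25.9976+(1−p*)·-102.2730)/1.25=-40.6960; Δ=(-25.9976−-102.2730)/(232.1424−155.8670)=1.0000; B=V−Δ·S=-206.5120
Node (3,3) S=246.9600: V=(p*·87.6040+(1−p*)·-25.9976)/1.25=40.4480; Δ=(87.6040−-25.9976)/(345.7440−232.1424)=1.0000; B=V−Δ·S=-206.5120
Node (2,0) S=79.5240: V=(p*·-95.1784+(1−p*)·-131.7594)/1.25=-85.6856; Δ=(-95.1784−-131.7594)/(111.3336−74.7526)=1.0000; B=V−Δ·S=-165.2096
Node (2,1) S=118.4400: V=(p*·-40.6960+(1−p*)·-95.1784)/1.25=-46.7696; Δ=(-40.6960−-95.1784)/(165.8160−111.3336)=1.0000; B=V−Δ·S=-165.2096
Node (2,2) S=176.4000: V=(p*·40.4480+(1−p*)·-40.6960)/1.25=11.1904; Δ=(40.4480−-40.6960)/(246.9600−165.8160)=1.0000; B=V−Δ·S=-165.2096
Node (1,0) S=84.6000: V=(p*·-46.7696+(1−p*)·-85.6856)/1.25=-47.5677; Δ=(-46.7696−-85.6856)/(118.4400−79.5240)=1.0000; B=V−Δ·S=-132.1677
Node (1,1) S=126.0000: V=(p*·11.1904+(1−p*)·-46.7696)/1.25=-6.1677; Δ=(11.1904−-46.7696)/(176.4000−118.4400)=1.0000; B=V−Δ·S=-132.1677
Node (0,0) S=90.0000: V=(p*·-6.1677+(1−p*)·-47.5677)/1.25=-15.7341; Δ=(-6.1677−-47.5677)/(126.0000−84.6000)=1.0000; B=V−Δ·S=-105.7341
Self-financing check: at every node Δ·S+B equals the discounted successor values.

(0,0): Delta=1.0000 Bond=-105.7341
(1,0): Delta=1.0000 Bond=-132.1677
(1,1): Delta=1.0000 Bond=-132.1677
(2,0): Delta=1.0000 Bond=-165.2096
(2,1): Delta=1.0000 Bond=-165.2096
(2,2): Delta=1.0000 Bond=-165.2096
(3,0): Delta=1.0000 Bond=-206.5120
(3,1): Delta=1.0000 Bond=-206.5120
(3,2): Delta=1.0000 Bond=-206.5120
(3,3): Delta=1.0000 Bond=-206.5120
V0=-15.7341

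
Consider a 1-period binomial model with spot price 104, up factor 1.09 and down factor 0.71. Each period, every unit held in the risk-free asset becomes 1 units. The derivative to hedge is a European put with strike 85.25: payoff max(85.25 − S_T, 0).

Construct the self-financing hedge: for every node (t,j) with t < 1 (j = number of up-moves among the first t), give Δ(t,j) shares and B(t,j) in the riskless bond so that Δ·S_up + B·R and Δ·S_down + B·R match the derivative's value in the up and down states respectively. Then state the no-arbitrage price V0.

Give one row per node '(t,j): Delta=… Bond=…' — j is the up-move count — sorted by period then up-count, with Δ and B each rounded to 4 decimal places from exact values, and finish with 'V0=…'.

Since d<R<u, set p* = (R−d)/(u−d) = 0.7632; price each node as the discounted p*-expectation of its children.
Terminal payoffs: V(1,0)=11.4100, V(1,1)=0.0000
(0,0): S=104.0000. Δ = (V_up−V_dn)/(S_up−S_dn) = (0.0000−11.4100)/(113.3600−73.8400) = -0.2887. V = [p*·0.0000 + (1−p*)·11.4100]/1 = 2.7024. B = V − Δ·S = 32.7287.
Root portfolio cost Δ·104+B reproduces V0=2.7024.

(0,0): Delta=-0.2887 Bond=32.7287
V0=2.7024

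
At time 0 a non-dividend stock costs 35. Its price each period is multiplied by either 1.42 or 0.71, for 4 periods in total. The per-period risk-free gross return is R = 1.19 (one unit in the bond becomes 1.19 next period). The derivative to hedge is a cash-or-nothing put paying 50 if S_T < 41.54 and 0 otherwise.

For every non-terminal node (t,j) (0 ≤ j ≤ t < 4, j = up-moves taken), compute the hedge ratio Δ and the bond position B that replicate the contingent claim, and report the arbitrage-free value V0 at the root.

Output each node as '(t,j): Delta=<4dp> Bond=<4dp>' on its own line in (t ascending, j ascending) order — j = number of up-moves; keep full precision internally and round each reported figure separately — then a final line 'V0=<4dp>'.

(0,0): Delta=-0.5303 Bond=28.3041
(1,0): Delta=-0.9147 Bond=43.2319
(1,1): Delta=-0.4383 Bond=29.1057
(2,0): Delta=0.0000 Bond=35.3082
(2,1): Delta=-1.1338 Bond=59.1786
(2,2): Delta=-0.2716 Bond=22.8758
(3,0): Delta=0.0000 Bond=42.0168
(3,1): Delta=0.0000 Bond=42.0168
(3,2): Delta=-1.4054 Bond=84.0336
(3,3): Delta=0.0000 Bond=0.0000
V0=9.7419

The replicating-portfolio and risk-neutral prices coincide; use p* = (1.19−0.71)/(1.42−0.71) = 0.6761 for the latter.
Terminal values V(4,·): V(4,0)=50.0000, V(4,1)=50.0000, V(4,2)=50.0000, V(4,3)=0.0000, V(4,4)=0.0000
Node (3,0) S=12.5269: V=(p*·50.0000+(1−p*)·50.0000)/1.19=42.0168; Δ=(50.0000−50.0000)/(17.7882−8.8941)=0.0000; B=V−Δ·S=42.0168
Node (3,1) S=25.0538: V=(p*·50.0000+(1−p*)·50.0000)/1.19=42.0168; Δ=(50.0000−50.0000)/(35.5764−17.7882)=0.0000; B=V−Δ·S=42.0168
Node (3,2) S=50.1075: V=(p*·0.0000+(1−p*)·50.0000)/1.19=13.6111; Δ=(0.0000−50.0000)/(71.1527−35.5764)=-1.4054; B=V−Δ·S=84.0336
Node (3,3) S=100.2151: V=(p*·0.0000+(1−p*)·0.0000)/1.19=0.0000; Δ=(0.0000−0.0000)/(142.3054−71.1527)=0.0000; B=V−Δ·S=0.0000
Node (2,0) S=17.6435: V=(p*·42.0168+(1−p*)·42.0168)/1.19=35.3082; Δ=(42.0168−42.0168)/(25.0538−12.5269)=0.0000; B=V−Δ·S=35.3082
Node (2,1) S=35.2870: V=(p*·13.6111+(1−p*)·42.0168)/1.19=19.1705; Δ=(13.6111−42.0168)/(50.1075−25.0538)=-1.1338; B=V−Δ·S=59.1786
Node (2,2) S=70.5740: V=(p*·0.0000+(1−p*)·13.6111)/1.19=3.7052; Δ=(0.0000−13.6111)/(100.2151−50.1075)=-0.2716; B=V−Δ·S=22.8758
Node (1,0) S=24.8500: V=(p*·19.1705+(1−p*)·35.3082)/1.19=20.5027; Δ=(19.1705−35.3082)/(35.2870−17.6435)=-0.9147; B=V−Δ·S=43.2319
Node (1,1) S=49.7000: V=(p*·3.7052+(1−p*)·19.1705)/1.19=7.3236; Δ=(3.7052−19.1705)/(70.5740−35.2870)=-0.4383; B=V−Δ·S=29.1057
Node (0,0) S=35.0000: V=(p*·7.3236+(1−p*)·20.5027)/1.19=9.7419; Δ=(7.3236−20.5027)/(49.7000−24.8500)=-0.5303; B=V−Δ·S=28.3041
Check: Δ(0,0)·S0 + B(0,0) = 9.7419 = V0.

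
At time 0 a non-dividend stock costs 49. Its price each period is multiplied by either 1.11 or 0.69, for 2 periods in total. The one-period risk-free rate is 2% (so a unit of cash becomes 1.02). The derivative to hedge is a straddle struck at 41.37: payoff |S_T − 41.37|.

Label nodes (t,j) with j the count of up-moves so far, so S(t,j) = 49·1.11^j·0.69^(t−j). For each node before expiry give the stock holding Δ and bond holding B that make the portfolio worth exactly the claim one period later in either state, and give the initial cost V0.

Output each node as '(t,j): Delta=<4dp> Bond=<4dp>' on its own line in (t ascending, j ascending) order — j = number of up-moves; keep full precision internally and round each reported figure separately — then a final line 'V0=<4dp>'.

(0,0): Delta=0.4226 Bond=-7.3900
(1,0): Delta=-1.0000 Bond=40.5588
(1,1): Delta=0.6637 Bond=-20.6550
V0=13.3152

Since d<R<u, set p* = (R−d)/(u−d) = 0.7857; price each node as the discounted p*-expectation of its children.
Terminal payoffs: V(2,0)=18.0411, V(2,1)=3.8409, V(2,2)=19.0029
  t=1,j=0: stock 33.8100 → up 37.5291 (V=3.8409), down 23.3289 (V=18.0411). Price 6.7488; hedge Δ=-1.0000, bond B=40.5588.
  t=1,j=1: stock 54.3900 → up 60.3729 (V=19.0029), down 37.5291 (V=3.8409). Price 15.4450; hedge Δ=0.6637, bond B=-20.6550.
  t=0,j=0: stock 49.0000 → up 54.3900 (V=15.4450), down 33.8100 (V=6.7488). Price 13.3152; hedge Δ=0.4226, bond B=-7.3900.
Each (Δ,B) replicates both successor values, so the strategy is self-financing and V0 is arbitrage-free.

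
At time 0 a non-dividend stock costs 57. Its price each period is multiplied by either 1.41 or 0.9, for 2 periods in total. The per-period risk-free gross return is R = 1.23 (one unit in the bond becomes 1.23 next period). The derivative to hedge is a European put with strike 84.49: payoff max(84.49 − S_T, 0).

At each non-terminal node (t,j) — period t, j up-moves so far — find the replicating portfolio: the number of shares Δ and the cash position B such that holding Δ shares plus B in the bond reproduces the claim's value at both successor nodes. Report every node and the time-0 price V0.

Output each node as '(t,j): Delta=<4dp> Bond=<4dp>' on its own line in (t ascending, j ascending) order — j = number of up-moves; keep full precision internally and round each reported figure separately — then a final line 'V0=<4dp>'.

(0,0): Delta=-0.4782 Bond=34.0855
(1,0): Delta=-1.0000 Bond=68.6911
(1,1): Delta=-0.2966 Bond=27.3256
V0=6.8254

No-arbitrage ⇒ martingale measure with p* = (R−d)/(u−d) = 0.6471.
Terminal payoffs: V(2,0)=38.3200, V(2,1)=12.1570, V(2,2)=0.0000
Node (1,0) S=51.3000: V=(p*·12.1570+(1−p*)·38.3200)/1.23=17.3911; Δ=(12.1570−38.3200)/(72.3330−46.1700)=-1.0000; B=V−Δ·S=68.6911
Node (1,1) S=80.3700: V=(p*·0.0000+(1−p*)·12.1570)/1.23=3.4884; Δ=(0.0000−12.1570)/(113.3217−72.3330)=-0.2966; B=V−Δ·S=27.3256
Node (0,0) S=57.0000: V=(p*·3.4884+(1−p*)·17.3911)/1.23=6.8254; Δ=(3.4884−17.3911)/(80.3700−51.3000)=-0.4782; B=V−Δ·S=34.0855
Root portfolio cost Δ·57+B reproduces V0=6.8254.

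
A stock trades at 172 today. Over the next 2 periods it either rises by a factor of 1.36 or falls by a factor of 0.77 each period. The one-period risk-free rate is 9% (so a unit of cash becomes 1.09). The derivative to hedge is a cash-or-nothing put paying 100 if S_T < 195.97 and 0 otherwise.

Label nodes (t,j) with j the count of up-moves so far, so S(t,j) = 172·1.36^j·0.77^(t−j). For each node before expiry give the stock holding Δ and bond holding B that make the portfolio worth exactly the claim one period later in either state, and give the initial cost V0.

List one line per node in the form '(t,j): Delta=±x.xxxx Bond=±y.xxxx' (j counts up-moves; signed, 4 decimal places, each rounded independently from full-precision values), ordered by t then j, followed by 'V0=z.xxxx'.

(0,0): Delta=-0.4903 Bond=143.7457
(1,0): Delta=0.0000 Bond=91.7431
(1,1): Delta=-0.7246 Bond=211.4757
V0=59.4084

The replicating-portfolio and risk-neutral prices coincide; use p* = (1.09−0.77)/(1.36−0.77) = 0.5424 for the latter.
Payoff layer (t=2): V(2,0)=100.0000, V(2,1)=100.0000, V(2,2)=0.0000
Node (1,0) S=132.4400: V=(p*·100.0000+(1−p*)·100.0000)/1.09=91.7431; Δ=(100.0000−100.0000)/(180.1184−101.9788)=0.0000; B=V−Δ·S=91.7431
Node (1,1) S=233.9200: V=(p*·0.0000+(1−p*)·100.0000)/1.09=41.9841; Δ=(0.0000−100.0000)/(318.1312−180.1184)=-0.7246; B=V−Δ·S=211.4757
Node (0,0) S=172.0000: V=(p*·41.9841+(1−p*)·91.7431)/1.09=59.4084; Δ=(41.9841−91.7431)/(233.9200−132.4400)=-0.4903; B=V−Δ·S=143.7457
Root portfolio cost Δ·172+B reproduces V0=59.4084.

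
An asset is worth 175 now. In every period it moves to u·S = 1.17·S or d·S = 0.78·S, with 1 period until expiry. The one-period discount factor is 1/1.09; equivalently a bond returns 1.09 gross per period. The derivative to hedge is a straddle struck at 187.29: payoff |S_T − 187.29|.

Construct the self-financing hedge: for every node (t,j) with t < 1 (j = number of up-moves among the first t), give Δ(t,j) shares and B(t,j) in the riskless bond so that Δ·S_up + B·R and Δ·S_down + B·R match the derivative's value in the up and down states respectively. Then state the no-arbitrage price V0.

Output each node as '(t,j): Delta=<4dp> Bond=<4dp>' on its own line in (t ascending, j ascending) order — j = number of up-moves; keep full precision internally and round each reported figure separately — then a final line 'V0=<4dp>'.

(0,0): Delta=-0.4884 Bond=107.7523
V0=22.2908

No-arbitrage ⇒ martingale measure with p* = (R−d)/(u−d) = 0.7949.
Payoff layer (t=1): V(1,0)=50.7900, V(1,1)=17.4600
  t=0,j=0: stock 175.0000 → up 204.7500 (V=17.4600), down 136.5000 (V=50.7900). Price 22.2908; hedge Δ=-0.4884, bond B=107.7523.
Each (Δ,B) replicates both successor values, so the strategy is self-financing and V0 is arbitrage-free.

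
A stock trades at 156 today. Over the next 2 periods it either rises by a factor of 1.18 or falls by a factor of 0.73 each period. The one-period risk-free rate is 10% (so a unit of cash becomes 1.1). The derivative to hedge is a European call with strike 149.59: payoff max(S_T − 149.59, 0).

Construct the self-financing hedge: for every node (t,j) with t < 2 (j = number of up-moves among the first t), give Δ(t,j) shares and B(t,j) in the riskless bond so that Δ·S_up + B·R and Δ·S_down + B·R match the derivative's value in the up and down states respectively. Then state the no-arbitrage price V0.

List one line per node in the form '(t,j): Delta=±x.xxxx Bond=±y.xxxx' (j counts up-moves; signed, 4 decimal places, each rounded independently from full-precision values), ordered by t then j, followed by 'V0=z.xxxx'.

(0,0): Delta=0.7201 Bond=-74.5448
(1,0): Delta=0.0000 Bond=0.0000
(1,1): Delta=0.8164 Bond=-99.7289
V0=37.7830

No-arbitrage ⇒ martingale measure with p* = (R−d)/(u−d) = 0.8222.
Payoff layer (t=2): V(2,0)=0.0000, V(2,1)=0.0000, V(2,2)=67.6244
(1,0): S=113.8800. Δ = (V_up−V_dn)/(S_up−S_dn) = (0.0000−0.0000)/(134.3784−83.1324) = 0.0000. V = [p*·0.0000 + (1−p*)·0.0000]/1.1 = 0.0000. B = V − Δ·S = 0.0000.
(1,1): S=184.0800. Δ = (V_up−V_dn)/(S_up−S_dn) = (67.6244−0.0000)/(217.2144−134.3784) = 0.8164. V = [p*·67.6244 + (1−p*)·0.0000]/1.1 = 50.5475. B = V − Δ·S = -99.7289.
(0,0): S=156.0000. Δ = (V_up−V_dn)/(S_up−S_dn) = (50.5475−0.0000)/(184.0800−113.8800) = 0.7201. V = [p*·50.5475 + (1−p*)·0.0000]/1.1 = 37.7830. B = V − Δ·S = -74.5448.
Check: Δ(0,0)·S0 + B(0,0) = 37.7830 = V0.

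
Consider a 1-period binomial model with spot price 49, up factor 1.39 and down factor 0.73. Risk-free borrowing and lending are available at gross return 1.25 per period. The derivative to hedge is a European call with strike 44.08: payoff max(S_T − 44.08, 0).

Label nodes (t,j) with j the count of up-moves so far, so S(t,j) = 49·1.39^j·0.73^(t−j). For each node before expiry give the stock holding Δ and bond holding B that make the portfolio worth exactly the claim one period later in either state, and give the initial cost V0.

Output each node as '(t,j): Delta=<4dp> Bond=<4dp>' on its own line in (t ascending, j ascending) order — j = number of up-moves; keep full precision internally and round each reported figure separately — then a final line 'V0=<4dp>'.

(0,0): Delta=0.7430 Bond=-21.2629
V0=15.1462

The replicating-portfolio and risk-neutral prices coincide; use p* = (1.25−0.73)/(1.39−0.73) = 0.7879 for the latter.
Terminal values V(1,·): V(1,0)=0.0000, V(1,1)=24.0300
  t=0,j=0: stock 49.0000 → up 68.1100 (V=24.0300), down 35.7700 (V=0.0000). Price 15.1462; hedge Δ=0.7430, bond B=-21.2629.
Self-financing check: at every node Δ·S+B equals the discounted successor values.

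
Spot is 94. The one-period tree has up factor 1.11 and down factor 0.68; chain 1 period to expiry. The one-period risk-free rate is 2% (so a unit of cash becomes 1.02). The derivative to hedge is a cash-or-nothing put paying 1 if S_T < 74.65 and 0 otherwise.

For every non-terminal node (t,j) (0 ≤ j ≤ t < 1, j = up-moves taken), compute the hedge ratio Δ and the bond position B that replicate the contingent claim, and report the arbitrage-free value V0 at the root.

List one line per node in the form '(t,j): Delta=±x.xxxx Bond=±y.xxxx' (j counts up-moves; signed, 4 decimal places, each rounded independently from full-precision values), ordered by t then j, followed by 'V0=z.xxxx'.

The replicating-portfolio and risk-neutral prices coincide; use p* = (1.02−0.68)/(1.11−0.68) = 0.7907 for the latter.
Terminal values V(1,·): V(1,0)=1.0000, V(1,1)=0.0000
  t=0,j=0: stock 94.0000 → up 104.3400 (V=0.0000), down 63.9200 (V=1.0000). Price 0.2052; hedge Δ=-0.0247, bond B=2.5308.
Check: Δ(0,0)·S0 + B(0,0) = 0.2052 = V0.

(0,0): Delta=-0.0247 Bond=2.5308
V0=0.2052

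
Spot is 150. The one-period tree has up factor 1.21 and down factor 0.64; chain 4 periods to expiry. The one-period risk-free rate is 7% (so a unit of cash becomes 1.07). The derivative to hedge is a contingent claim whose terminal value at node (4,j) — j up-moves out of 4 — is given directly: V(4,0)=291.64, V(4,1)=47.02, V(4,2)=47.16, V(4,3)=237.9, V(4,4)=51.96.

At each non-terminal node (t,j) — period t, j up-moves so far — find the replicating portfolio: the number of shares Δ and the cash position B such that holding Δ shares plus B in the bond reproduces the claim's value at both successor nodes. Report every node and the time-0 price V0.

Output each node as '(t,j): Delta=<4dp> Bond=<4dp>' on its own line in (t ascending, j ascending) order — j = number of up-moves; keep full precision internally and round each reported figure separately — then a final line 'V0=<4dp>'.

No-arbitrage ⇒ martingale measure with p* = (R−d)/(u−d) = 0.7544.
Payoff layer (t=4): V(4,0)=291.6400, V(4,1)=47.0200, V(4,2)=47.1600, V(4,3)=237.9000, V(4,4)=51.9600
Node (3,0) S=39.3216: V=(p*·47.0200+(1−p*)·291.6400)/1.07=100.0954; Δ=(47.0200−291.6400)/(47.5791−25.1658)=-10.9140; B=V−Δ·S=529.2533
Node (3,1) S=74.3424: V=(p*·47.1600+(1−p*)·47.0200)/1.07=44.0426; Δ=(47.1600−47.0200)/(89.9543−47.5791)=0.0033; B=V−Δ·S=43.7970
Node (3,2) S=140.5536: V=(p*·237.9000+(1−p*)·47.1600)/1.07=178.5529; Δ=(237.9000−47.1600)/(170.0699−89.9543)=2.3808; B=V−Δ·S=-156.0787
Node (3,3) S=265.7341: V=(p*·51.9600+(1−p*)·237.9000)/1.07=91.2425; Δ=(51.9600−237.9000)/(321.5383−170.0699)=-1.2276; B=V−Δ·S=417.4530
Node (2,0) S=61.4400: V=(p*·44.0426+(1−p*)·100.0954)/1.07=54.0280; Δ=(44.0426−100.0954)/(74.3424−39.3216)=-1.6006; B=V−Δ·S=152.3663
Node (2,1) S=116.1600: V=(p*·178.5529+(1−p*)·44.0426)/1.07=135.9956; Δ=(178.5529−44.0426)/(140.5536−74.3424)=2.0315; B=V−Δ·S=-99.9873
Node (2,2) S=219.6150: V=(p*·91.2425+(1−p*)·178.5529)/1.07=105.3151; Δ=(91.2425−178.5529)/(265.7341−140.5536)=-0.6975; B=V−Δ·S=258.4912
Node (1,0) S=96.0000: V=(p*·135.9956+(1−p*)·54.0280)/1.07=108.2834; Δ=(135.9956−54.0280)/(116.1600−61.4400)=1.4979; B=V−Δ·S=-35.5194
Node (1,1) S=181.5000: V=(p*·105.3151+(1−p*)·135.9956)/1.07=105.4679; Δ=(105.3151−135.9956)/(219.6150−116.1600)=-0.2966; B=V−Δ·S=159.2933
Node (0,0) S=150.0000: V=(p*·105.4679+(1−p*)·108.2834)/1.07=99.2144; Δ=(105.4679−108.2834)/(181.5000−96.0000)=-0.0329; B=V−Δ·S=104.1538
The time-0 hedge costs 99.2144, which is the no-arbitrage price.

(0,0): Delta=-0.0329 Bond=104.1538
(1,0): Delta=1.4979 Bond=-35.5194
(1,1): Delta=-0.2966 Bond=159.2933
(2,0): Delta=-1.6006 Bond=152.3663
(2,1): Delta=2.0315 Bond=-99.9873
(2,2): Delta=-0.6975 Bond=258.4912
(3,0): Delta=-10.9140 Bond=529.2533
(3,1): Delta=0.0033 Bond=43.7970
(3,2): Delta=2.3808 Bond=-156.0787
(3,3): Delta=-1.2276 Bond=417.4530
V0=99.2144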